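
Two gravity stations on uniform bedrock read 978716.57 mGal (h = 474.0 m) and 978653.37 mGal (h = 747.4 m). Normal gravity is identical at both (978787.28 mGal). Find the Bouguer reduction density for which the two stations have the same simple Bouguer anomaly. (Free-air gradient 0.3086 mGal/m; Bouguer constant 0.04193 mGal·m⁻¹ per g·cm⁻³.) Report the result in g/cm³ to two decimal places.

Δg_obs = 978653.37 − 978716.57 = -63.20 mGal over Δh = 747.4 − 474.0 = 273.4 m
Equal Bouguer anomalies ⇒ Δg_obs + (0.3086 − 0.04193ρ)·Δh = 0
0.3086 − 0.04193ρ = −Δg_obs/Δh = 0.23116
ρ = (0.3086 − 0.23116) / 0.04193 = 1.85 g/cm³

1.85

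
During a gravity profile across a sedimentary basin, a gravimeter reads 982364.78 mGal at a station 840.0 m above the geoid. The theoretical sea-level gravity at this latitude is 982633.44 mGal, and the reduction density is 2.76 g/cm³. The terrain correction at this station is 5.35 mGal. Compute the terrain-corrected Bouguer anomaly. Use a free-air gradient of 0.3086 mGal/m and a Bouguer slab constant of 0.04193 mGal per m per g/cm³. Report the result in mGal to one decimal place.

-101.3

Free-air correction = 0.3086 × 840.0 = 259.22 mGal
Free-air anomaly = 982364.78 − 982633.44 + (259.22) = -9.44 mGal
Bouguer slab correction = 0.04193 × 2.76 × 840.0 = 97.21 mGal
Simple Bouguer anomaly = -9.44 − (97.21) = -106.65 mGal
Complete Bouguer anomaly = -106.65 + 5.35 = -101.30 mGal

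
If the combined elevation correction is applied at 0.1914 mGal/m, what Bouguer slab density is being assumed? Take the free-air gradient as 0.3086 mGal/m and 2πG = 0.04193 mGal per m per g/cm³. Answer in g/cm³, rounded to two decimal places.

0.1914 = 0.3086 − 0.04193 × ρ
ρ = (0.3086 − 0.1914) / 0.04193 = 2.80 g/cm³

2.80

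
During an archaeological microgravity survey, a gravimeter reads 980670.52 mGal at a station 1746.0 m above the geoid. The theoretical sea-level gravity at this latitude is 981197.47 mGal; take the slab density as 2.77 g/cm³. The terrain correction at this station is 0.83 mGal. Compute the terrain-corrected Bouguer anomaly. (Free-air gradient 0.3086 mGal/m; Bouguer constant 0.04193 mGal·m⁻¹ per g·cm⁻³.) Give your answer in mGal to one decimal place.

Free-air correction = 0.3086 × 1746.0 = 538.82 mGal
Free-air anomaly = 980670.52 − 981197.47 + (538.82) = 11.87 mGal
Bouguer slab correction = 0.04193 × 2.77 × 1746.0 = 202.79 mGal
Simple Bouguer anomaly = 11.87 − (202.79) = -190.92 mGal
Complete Bouguer anomaly = -190.92 + 0.83 = -190.09 mGal

-190.1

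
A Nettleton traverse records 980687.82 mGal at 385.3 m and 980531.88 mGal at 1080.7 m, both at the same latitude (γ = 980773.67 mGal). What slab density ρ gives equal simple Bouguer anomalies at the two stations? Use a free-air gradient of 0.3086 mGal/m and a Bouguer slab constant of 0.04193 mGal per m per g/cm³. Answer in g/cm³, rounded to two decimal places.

Δg_obs = 980531.88 − 980687.82 = -155.94 mGal over Δh = 1080.7 − 385.3 = 695.4 m
Equal Bouguer anomalies ⇒ Δg_obs + (0.3086 − 0.04193ρ)·Δh = 0
0.3086 − 0.04193ρ = −Δg_obs/Δh = 0.22425
ρ = (0.3086 − 0.22425) / 0.04193 = 2.01 g/cm³

2.01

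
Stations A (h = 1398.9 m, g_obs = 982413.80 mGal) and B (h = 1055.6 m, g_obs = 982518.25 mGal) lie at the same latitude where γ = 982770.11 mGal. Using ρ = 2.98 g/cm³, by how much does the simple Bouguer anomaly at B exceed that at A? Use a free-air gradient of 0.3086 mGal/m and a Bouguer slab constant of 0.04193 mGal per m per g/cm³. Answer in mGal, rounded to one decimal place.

41.4

Δg_SB(A) = 982413.80 − 982770.11 + 0.3086×1398.9 − 0.04193×2.98×1398.9 = -99.40 mGal
Δg_SB(B) = 982518.25 − 982770.11 + 0.3086×1055.6 − 0.04193×2.98×1055.6 = -58.00 mGal
Difference = -58.00 − (-99.40) = 41.40 mGal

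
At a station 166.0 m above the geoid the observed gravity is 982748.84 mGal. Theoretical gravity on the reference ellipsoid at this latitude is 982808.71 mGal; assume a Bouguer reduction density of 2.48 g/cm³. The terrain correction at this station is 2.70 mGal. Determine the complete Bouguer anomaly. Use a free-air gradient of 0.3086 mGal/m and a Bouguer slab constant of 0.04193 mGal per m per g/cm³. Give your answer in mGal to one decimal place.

-23.2

Free-air correction = 0.3086 × 166.0 = 51.23 mGal
Free-air anomaly = 982748.84 − 982808.71 + (51.23) = -8.64 mGal
Bouguer slab correction = 0.04193 × 2.48 × 166.0 = 17.26 mGal
Simple Bouguer anomaly = -8.64 − (17.26) = -25.90 mGal
Complete Bouguer anomaly = -25.90 + 2.70 = -23.20 mGal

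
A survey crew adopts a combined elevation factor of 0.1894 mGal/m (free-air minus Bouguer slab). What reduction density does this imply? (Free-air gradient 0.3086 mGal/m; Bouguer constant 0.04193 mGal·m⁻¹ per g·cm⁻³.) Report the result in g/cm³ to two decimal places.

2.84

0.1894 = 0.3086 − 0.04193 × ρ
ρ = (0.3086 − 0.1894) / 0.04193 = 2.84 g/cm³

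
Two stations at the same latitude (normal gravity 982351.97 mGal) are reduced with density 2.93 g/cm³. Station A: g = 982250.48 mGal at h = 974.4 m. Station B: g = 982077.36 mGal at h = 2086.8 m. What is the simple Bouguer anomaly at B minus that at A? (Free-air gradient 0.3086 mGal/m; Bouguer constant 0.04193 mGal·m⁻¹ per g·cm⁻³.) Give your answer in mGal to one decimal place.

33.5

Δg_SB(A) = 982250.48 − 982351.97 + 0.3086×974.4 − 0.04193×2.93×974.4 = 79.50 mGal
Δg_SB(B) = 982077.36 − 982351.97 + 0.3086×2086.8 − 0.04193×2.93×2086.8 = 113.00 mGal
Difference = 113.00 − (79.50) = 33.50 mGal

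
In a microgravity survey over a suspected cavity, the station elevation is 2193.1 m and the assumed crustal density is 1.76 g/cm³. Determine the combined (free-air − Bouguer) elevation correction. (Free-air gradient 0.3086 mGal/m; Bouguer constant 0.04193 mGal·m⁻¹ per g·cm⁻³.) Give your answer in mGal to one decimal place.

514.9

Combined gradient = 0.3086 − 0.04193 × 1.76 = 0.2348032 mGal/m
Combined elevation correction = 0.2348032 × 2193.1 = 514.9 mGal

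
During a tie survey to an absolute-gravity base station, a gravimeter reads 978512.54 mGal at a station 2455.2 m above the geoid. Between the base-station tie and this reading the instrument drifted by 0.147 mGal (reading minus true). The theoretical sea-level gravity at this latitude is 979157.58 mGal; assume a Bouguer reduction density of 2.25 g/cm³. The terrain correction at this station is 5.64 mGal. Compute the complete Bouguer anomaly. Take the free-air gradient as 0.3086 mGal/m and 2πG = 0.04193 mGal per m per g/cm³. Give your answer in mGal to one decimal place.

-113.5

Drift-corrected reading = 978512.54 − (0.147) = 978512.393 mGal
Free-air correction = 0.3086 × 2455.2 = 757.67 mGal
Free-air anomaly = 978512.393 − 979157.58 + (757.67) = 112.483 mGal
Bouguer slab correction = 0.04193 × 2.25 × 2455.2 = 231.63 mGal
Simple Bouguer anomaly = 112.483 − (231.63) = -119.147 mGal
Complete Bouguer anomaly = -119.147 + 5.64 = -113.507 mGal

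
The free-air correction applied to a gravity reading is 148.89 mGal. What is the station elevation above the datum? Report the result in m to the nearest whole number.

h = 148.89 / 0.3086 = 482.47 m

482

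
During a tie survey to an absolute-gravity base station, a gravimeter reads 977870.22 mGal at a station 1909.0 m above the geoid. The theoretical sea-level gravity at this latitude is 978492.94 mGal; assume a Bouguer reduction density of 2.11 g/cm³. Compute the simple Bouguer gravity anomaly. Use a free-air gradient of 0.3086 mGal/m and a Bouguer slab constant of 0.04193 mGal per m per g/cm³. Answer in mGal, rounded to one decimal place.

-202.5

Free-air correction = 0.3086 × 1909.0 = 589.12 mGal
Free-air anomaly = 977870.22 − 978492.94 + (589.12) = -33.60 mGal
Bouguer slab correction = 0.04193 × 2.11 × 1909.0 = 168.89 mGal
Simple Bouguer anomaly = -33.60 − (168.89) = -202.49 mGal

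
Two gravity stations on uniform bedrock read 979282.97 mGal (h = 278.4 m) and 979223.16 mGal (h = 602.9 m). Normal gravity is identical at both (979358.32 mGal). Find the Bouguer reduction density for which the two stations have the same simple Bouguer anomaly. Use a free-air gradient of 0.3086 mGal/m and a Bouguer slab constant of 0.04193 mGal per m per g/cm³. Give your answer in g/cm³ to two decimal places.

Δg_obs = 979223.16 − 979282.97 = -59.81 mGal over Δh = 602.9 − 278.4 = 324.5 m
Equal Bouguer anomalies ⇒ Δg_obs + (0.3086 − 0.04193ρ)·Δh = 0
0.3086 − 0.04193ρ = −Δg_obs/Δh = 0.18431
ρ = (0.3086 − 0.18431) / 0.04193 = 2.96 g/cm³

2.96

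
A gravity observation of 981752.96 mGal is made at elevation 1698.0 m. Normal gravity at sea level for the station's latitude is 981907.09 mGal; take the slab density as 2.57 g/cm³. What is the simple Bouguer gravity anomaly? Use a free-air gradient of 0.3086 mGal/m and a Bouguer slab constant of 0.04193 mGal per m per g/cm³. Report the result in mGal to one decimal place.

186.9

Free-air correction = 0.3086 × 1698.0 = 524.00 mGal
Free-air anomaly = 981752.96 − 981907.09 + (524.00) = 369.87 mGal
Bouguer slab correction = 0.04193 × 2.57 × 1698.0 = 182.98 mGal
Simple Bouguer anomaly = 369.87 − (182.98) = 186.89 mGal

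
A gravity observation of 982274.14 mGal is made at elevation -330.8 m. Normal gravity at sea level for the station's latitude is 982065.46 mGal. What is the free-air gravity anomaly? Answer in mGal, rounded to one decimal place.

106.6

Free-air correction = 0.3086 × -330.8 = -102.08 mGal
Free-air anomaly = 982274.14 − 982065.46 + (-102.08) = 106.60 mGal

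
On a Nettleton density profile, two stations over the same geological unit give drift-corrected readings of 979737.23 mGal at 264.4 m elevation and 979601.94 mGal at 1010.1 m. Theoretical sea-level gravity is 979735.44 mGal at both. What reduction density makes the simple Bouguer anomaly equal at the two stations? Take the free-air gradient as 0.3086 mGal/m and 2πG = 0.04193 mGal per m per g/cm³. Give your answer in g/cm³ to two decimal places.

3.03

Δg_obs = 979601.94 − 979737.23 = -135.29 mGal over Δh = 1010.1 − 264.4 = 745.7 m
Equal Bouguer anomalies ⇒ Δg_obs + (0.3086 − 0.04193ρ)·Δh = 0
0.3086 − 0.04193ρ = −Δg_obs/Δh = 0.18143
ρ = (0.3086 − 0.18143) / 0.04193 = 3.03 g/cm³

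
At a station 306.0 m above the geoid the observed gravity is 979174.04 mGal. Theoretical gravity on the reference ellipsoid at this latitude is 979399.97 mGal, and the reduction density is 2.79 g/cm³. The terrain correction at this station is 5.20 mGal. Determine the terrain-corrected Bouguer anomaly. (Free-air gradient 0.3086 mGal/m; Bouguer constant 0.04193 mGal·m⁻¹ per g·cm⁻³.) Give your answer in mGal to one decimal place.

-162.1

Free-air correction = 0.3086 × 306.0 = 94.43 mGal
Free-air anomaly = 979174.04 − 979399.97 + (94.43) = -131.50 mGal
Bouguer slab correction = 0.04193 × 2.79 × 306.0 = 35.80 mGal
Simple Bouguer anomaly = -131.50 − (35.80) = -167.30 mGal
Complete Bouguer anomaly = -167.30 + 5.20 = -162.10 mGal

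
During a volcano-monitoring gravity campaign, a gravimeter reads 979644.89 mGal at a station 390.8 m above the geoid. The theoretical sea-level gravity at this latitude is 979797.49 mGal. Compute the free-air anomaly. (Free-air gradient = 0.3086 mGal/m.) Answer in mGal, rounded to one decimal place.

-32.0

Free-air correction = 0.3086 × 390.8 = 120.60 mGal
Free-air anomaly = 979644.89 − 979797.49 + (120.60) = -32.00 mGal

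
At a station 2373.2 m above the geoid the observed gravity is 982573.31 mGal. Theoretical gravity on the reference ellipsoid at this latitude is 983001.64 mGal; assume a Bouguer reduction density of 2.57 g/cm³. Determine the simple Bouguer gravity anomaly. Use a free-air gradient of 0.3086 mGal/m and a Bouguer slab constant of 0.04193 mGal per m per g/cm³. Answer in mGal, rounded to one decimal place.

Free-air correction = 0.3086 × 2373.2 = 732.37 mGal
Free-air anomaly = 982573.31 − 983001.64 + (732.37) = 304.04 mGal
Bouguer slab correction = 0.04193 × 2.57 × 2373.2 = 255.74 mGal
Simple Bouguer anomaly = 304.04 − (255.74) = 48.30 mGal

48.3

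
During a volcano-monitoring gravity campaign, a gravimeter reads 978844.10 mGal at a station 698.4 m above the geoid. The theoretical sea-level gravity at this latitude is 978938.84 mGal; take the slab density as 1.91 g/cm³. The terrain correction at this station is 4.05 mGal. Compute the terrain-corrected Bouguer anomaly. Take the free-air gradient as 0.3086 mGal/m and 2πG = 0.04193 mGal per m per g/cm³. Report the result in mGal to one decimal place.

Free-air correction = 0.3086 × 698.4 = 215.53 mGal
Free-air anomaly = 978844.10 − 978938.84 + (215.53) = 120.79 mGal
Bouguer slab correction = 0.04193 × 1.91 × 698.4 = 55.93 mGal
Simple Bouguer anomaly = 120.79 − (55.93) = 64.86 mGal
Complete Bouguer anomaly = 64.86 + 4.05 = 68.91 mGal

68.9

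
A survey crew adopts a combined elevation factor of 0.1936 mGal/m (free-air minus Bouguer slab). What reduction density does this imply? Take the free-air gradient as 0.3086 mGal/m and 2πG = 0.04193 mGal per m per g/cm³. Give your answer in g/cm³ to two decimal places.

2.74

0.1936 = 0.3086 − 0.04193 × ρ
ρ = (0.3086 − 0.1936) / 0.04193 = 2.74 g/cm³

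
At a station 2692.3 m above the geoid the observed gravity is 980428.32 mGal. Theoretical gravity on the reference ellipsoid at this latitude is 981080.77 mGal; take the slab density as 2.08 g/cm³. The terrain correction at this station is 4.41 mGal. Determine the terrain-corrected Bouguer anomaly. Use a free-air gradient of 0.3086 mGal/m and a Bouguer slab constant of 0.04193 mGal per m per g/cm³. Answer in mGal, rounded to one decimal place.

Free-air correction = 0.3086 × 2692.3 = 830.84 mGal
Free-air anomaly = 980428.32 − 981080.77 + (830.84) = 178.39 mGal
Bouguer slab correction = 0.04193 × 2.08 × 2692.3 = 234.81 mGal
Simple Bouguer anomaly = 178.39 − (234.81) = -56.42 mGal
Complete Bouguer anomaly = -56.42 + 4.41 = -52.01 mGal

-52.0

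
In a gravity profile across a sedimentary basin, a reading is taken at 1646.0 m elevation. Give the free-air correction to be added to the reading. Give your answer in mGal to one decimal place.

508.0

Free-air correction = 0.3086 × 1646.0 = 508.0 mGal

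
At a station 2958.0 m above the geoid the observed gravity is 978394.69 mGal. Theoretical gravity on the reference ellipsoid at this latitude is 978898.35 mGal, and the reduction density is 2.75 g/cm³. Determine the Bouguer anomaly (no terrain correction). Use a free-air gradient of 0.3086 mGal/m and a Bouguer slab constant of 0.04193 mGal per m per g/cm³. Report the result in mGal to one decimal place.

Free-air correction = 0.3086 × 2958.0 = 912.84 mGal
Free-air anomaly = 978394.69 − 978898.35 + (912.84) = 409.18 mGal
Bouguer slab correction = 0.04193 × 2.75 × 2958.0 = 341.08 mGal
Simple Bouguer anomaly = 409.18 − (341.08) = 68.10 mGal

68.1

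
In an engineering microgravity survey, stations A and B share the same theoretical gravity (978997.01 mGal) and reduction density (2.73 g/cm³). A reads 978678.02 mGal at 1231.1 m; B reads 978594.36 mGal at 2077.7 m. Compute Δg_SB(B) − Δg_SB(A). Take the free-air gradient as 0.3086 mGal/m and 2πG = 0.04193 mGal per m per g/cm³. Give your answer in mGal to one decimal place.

80.7

Δg_SB(A) = 978678.02 − 978997.01 + 0.3086×1231.1 − 0.04193×2.73×1231.1 = -80.00 mGal
Δg_SB(B) = 978594.36 − 978997.01 + 0.3086×2077.7 − 0.04193×2.73×2077.7 = 0.70 mGal
Difference = 0.70 − (-80.00) = 80.70 mGal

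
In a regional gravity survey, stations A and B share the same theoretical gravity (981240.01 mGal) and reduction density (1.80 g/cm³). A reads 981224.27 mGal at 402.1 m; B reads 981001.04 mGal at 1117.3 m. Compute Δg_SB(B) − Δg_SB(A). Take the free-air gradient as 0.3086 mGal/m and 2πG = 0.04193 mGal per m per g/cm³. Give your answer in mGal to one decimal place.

Δg_SB(A) = 981224.27 − 981240.01 + 0.3086×402.1 − 0.04193×1.80×402.1 = 78.00 mGal
Δg_SB(B) = 981001.04 − 981240.01 + 0.3086×1117.3 − 0.04193×1.80×1117.3 = 21.50 mGal
Difference = 21.50 − (78.00) = -56.50 mGal

-56.5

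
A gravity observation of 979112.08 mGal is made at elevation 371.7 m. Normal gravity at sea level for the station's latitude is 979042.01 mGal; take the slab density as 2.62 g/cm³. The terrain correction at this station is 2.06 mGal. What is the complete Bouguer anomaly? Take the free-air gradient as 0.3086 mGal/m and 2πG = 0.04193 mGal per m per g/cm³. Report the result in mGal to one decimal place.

146.0

Free-air correction = 0.3086 × 371.7 = 114.71 mGal
Free-air anomaly = 979112.08 − 979042.01 + (114.71) = 184.78 mGal
Bouguer slab correction = 0.04193 × 2.62 × 371.7 = 40.83 mGal
Simple Bouguer anomaly = 184.78 − (40.83) = 143.95 mGal
Complete Bouguer anomaly = 143.95 + 2.06 = 146.01 mGal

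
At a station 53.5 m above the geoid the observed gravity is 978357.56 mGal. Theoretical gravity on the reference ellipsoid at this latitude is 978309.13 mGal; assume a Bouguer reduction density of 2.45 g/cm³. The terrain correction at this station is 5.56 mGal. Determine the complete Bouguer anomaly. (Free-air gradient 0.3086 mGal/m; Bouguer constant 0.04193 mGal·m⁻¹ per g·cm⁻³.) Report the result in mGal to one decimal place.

65.0

Free-air correction = 0.3086 × 53.5 = 16.51 mGal
Free-air anomaly = 978357.56 − 978309.13 + (16.51) = 64.94 mGal
Bouguer slab correction = 0.04193 × 2.45 × 53.5 = 5.50 mGal
Simple Bouguer anomaly = 64.94 − (5.50) = 59.44 mGal
Complete Bouguer anomaly = 59.44 + 5.56 = 65.00 mGal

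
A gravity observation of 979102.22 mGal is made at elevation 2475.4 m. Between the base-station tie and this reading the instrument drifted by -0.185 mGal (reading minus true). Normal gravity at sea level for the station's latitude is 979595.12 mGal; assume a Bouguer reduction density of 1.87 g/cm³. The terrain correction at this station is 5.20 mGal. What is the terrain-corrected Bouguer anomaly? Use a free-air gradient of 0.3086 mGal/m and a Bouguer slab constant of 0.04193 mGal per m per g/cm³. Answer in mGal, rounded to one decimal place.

Drift-corrected reading = 979102.22 − (-0.185) = 979102.405 mGal
Free-air correction = 0.3086 × 2475.4 = 763.91 mGal
Free-air anomaly = 979102.405 − 979595.12 + (763.91) = 271.195 mGal
Bouguer slab correction = 0.04193 × 1.87 × 2475.4 = 194.09 mGal
Simple Bouguer anomaly = 271.195 − (194.09) = 77.105 mGal
Complete Bouguer anomaly = 77.105 + 5.20 = 82.305 mGal

82.3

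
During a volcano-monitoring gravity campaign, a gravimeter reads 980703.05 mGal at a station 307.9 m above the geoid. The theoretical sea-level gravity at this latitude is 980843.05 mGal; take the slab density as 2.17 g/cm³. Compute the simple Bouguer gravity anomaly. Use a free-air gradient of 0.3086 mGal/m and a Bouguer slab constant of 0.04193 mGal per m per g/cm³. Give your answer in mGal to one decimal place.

Free-air correction = 0.3086 × 307.9 = 95.02 mGal
Free-air anomaly = 980703.05 − 980843.05 + (95.02) = -44.98 mGal
Bouguer slab correction = 0.04193 × 2.17 × 307.9 = 28.02 mGal
Simple Bouguer anomaly = -44.98 − (28.02) = -73.00 mGal

-73.0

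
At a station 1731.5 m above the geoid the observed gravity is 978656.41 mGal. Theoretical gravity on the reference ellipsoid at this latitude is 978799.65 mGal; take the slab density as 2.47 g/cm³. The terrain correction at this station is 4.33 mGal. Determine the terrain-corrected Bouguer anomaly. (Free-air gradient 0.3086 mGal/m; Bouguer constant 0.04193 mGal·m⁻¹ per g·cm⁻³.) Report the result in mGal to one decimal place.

216.1

Free-air correction = 0.3086 × 1731.5 = 534.34 mGal
Free-air anomaly = 978656.41 − 978799.65 + (534.34) = 391.10 mGal
Bouguer slab correction = 0.04193 × 2.47 × 1731.5 = 179.33 mGal
Simple Bouguer anomaly = 391.10 − (179.33) = 211.77 mGal
Complete Bouguer anomaly = 211.77 + 4.33 = 216.10 mGal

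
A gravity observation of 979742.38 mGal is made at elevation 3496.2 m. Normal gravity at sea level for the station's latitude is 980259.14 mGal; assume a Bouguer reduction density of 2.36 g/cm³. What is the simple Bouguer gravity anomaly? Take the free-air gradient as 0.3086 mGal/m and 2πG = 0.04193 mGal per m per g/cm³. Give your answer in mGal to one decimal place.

Free-air correction = 0.3086 × 3496.2 = 1078.93 mGal
Free-air anomaly = 979742.38 − 980259.14 + (1078.93) = 562.17 mGal
Bouguer slab correction = 0.04193 × 2.36 × 3496.2 = 345.97 mGal
Simple Bouguer anomaly = 562.17 − (345.97) = 216.20 mGal

216.2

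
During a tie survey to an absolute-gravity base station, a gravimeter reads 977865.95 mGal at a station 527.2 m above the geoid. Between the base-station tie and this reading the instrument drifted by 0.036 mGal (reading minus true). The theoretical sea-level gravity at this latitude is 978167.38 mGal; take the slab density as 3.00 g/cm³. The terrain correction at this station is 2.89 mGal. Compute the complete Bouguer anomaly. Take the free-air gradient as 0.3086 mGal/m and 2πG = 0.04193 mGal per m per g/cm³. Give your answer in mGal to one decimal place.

-202.2

Drift-corrected reading = 977865.95 − (0.036) = 977865.914 mGal
Free-air correction = 0.3086 × 527.2 = 162.69 mGal
Free-air anomaly = 977865.914 − 978167.38 + (162.69) = -138.776 mGal
Bouguer slab correction = 0.04193 × 3.00 × 527.2 = 66.32 mGal
Simple Bouguer anomaly = -138.776 − (66.32) = -205.096 mGal
Complete Bouguer anomaly = -205.096 + 2.89 = -202.206 mGal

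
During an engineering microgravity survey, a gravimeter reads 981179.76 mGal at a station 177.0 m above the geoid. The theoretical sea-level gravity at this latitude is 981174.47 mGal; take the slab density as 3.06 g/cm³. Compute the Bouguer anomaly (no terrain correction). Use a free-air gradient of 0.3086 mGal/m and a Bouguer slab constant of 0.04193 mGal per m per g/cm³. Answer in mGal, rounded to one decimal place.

Free-air correction = 0.3086 × 177.0 = 54.62 mGal
Free-air anomaly = 981179.76 − 981174.47 + (54.62) = 59.91 mGal
Bouguer slab correction = 0.04193 × 3.06 × 177.0 = 22.71 mGal
Simple Bouguer anomaly = 59.91 − (22.71) = 37.20 mGal

37.2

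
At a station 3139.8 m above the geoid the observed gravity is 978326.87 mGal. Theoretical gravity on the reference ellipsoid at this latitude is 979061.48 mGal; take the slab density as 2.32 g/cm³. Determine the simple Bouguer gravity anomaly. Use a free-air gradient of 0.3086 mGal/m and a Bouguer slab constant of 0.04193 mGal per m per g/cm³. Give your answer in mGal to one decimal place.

Free-air correction = 0.3086 × 3139.8 = 968.94 mGal
Free-air anomaly = 978326.87 − 979061.48 + (968.94) = 234.33 mGal
Bouguer slab correction = 0.04193 × 2.32 × 3139.8 = 305.43 mGal
Simple Bouguer anomaly = 234.33 − (305.43) = -71.10 mGal

-71.1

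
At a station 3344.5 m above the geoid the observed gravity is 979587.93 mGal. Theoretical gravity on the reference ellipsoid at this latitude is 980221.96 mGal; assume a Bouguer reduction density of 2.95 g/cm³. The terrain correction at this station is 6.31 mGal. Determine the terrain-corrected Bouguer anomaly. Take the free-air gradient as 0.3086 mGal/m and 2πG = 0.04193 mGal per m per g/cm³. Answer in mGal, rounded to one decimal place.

-9.3

Free-air correction = 0.3086 × 3344.5 = 1032.11 mGal
Free-air anomaly = 979587.93 − 980221.96 + (1032.11) = 398.08 mGal
Bouguer slab correction = 0.04193 × 2.95 × 3344.5 = 413.69 mGal
Simple Bouguer anomaly = 398.08 − (413.69) = -15.61 mGal
Complete Bouguer anomaly = -15.61 + 6.31 = -9.30 mGal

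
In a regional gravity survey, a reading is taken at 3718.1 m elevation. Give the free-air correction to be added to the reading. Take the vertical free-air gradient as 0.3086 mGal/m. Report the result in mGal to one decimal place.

1147.4

Free-air correction = 0.3086 × 3718.1 = 1147.4 mGal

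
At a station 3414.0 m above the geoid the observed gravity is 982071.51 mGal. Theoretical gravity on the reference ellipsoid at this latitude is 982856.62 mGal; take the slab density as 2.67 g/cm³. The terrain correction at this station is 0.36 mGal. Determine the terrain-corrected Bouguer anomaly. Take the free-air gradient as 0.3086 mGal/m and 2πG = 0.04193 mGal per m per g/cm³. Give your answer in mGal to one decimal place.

-113.4

Free-air correction = 0.3086 × 3414.0 = 1053.56 mGal
Free-air anomaly = 982071.51 − 982856.62 + (1053.56) = 268.45 mGal
Bouguer slab correction = 0.04193 × 2.67 × 3414.0 = 382.21 mGal
Simple Bouguer anomaly = 268.45 − (382.21) = -113.76 mGal
Complete Bouguer anomaly = -113.76 + 0.36 = -113.40 mGal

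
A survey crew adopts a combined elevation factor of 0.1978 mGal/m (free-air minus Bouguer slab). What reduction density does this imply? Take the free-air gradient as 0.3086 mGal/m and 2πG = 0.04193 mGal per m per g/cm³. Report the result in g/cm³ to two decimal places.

2.64

0.1978 = 0.3086 − 0.04193 × ρ
ρ = (0.3086 − 0.1978) / 0.04193 = 2.64 g/cm³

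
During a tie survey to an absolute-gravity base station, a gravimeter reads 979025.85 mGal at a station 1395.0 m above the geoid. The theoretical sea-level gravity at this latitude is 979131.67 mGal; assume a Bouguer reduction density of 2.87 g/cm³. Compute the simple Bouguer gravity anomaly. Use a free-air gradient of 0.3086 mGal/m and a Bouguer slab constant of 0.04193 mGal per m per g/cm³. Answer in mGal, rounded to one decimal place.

156.8

Free-air correction = 0.3086 × 1395.0 = 430.50 mGal
Free-air anomaly = 979025.85 − 979131.67 + (430.50) = 324.68 mGal
Bouguer slab correction = 0.04193 × 2.87 × 1395.0 = 167.87 mGal
Simple Bouguer anomaly = 324.68 − (167.87) = 156.81 mGal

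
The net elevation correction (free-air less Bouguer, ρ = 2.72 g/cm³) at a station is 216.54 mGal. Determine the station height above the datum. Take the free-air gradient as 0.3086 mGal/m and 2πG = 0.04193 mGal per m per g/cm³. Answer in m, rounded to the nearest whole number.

Combined gradient = 0.3086 − 0.04193 × 2.72 = 0.1945504 mGal/m
h = 216.54 / 0.1945504 = 1113.03 m

1113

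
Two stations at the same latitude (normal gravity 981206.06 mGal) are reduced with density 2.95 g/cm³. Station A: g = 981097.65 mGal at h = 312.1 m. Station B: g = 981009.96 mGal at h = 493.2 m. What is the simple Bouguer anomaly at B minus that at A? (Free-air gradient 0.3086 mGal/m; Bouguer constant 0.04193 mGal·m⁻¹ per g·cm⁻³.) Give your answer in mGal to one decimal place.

-54.2

Δg_SB(A) = 981097.65 − 981206.06 + 0.3086×312.1 − 0.04193×2.95×312.1 = -50.70 mGal
Δg_SB(B) = 981009.96 − 981206.06 + 0.3086×493.2 − 0.04193×2.95×493.2 = -104.90 mGal
Difference = -104.90 − (-50.70) = -54.20 mGal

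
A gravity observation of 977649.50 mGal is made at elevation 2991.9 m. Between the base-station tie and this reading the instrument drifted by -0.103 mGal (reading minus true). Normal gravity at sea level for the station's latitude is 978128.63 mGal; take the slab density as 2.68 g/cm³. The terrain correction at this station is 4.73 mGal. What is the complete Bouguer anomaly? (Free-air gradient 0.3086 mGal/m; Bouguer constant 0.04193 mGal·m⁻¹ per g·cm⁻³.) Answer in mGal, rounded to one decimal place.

Drift-corrected reading = 977649.50 − (-0.103) = 977649.603 mGal
Free-air correction = 0.3086 × 2991.9 = 923.30 mGal
Free-air anomaly = 977649.603 − 978128.63 + (923.30) = 444.273 mGal
Bouguer slab correction = 0.04193 × 2.68 × 2991.9 = 336.21 mGal
Simple Bouguer anomaly = 444.273 − (336.21) = 108.063 mGal
Complete Bouguer anomaly = 108.063 + 4.73 = 112.793 mGal

112.8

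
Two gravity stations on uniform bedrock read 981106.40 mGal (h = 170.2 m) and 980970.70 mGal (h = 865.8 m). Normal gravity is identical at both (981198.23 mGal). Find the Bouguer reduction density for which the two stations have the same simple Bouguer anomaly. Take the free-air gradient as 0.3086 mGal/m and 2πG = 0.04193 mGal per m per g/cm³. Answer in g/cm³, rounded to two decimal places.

Δg_obs = 980970.70 − 981106.40 = -135.70 mGal over Δh = 865.8 − 170.2 = 695.6 m
Equal Bouguer anomalies ⇒ Δg_obs + (0.3086 − 0.04193ρ)·Δh = 0
0.3086 − 0.04193ρ = −Δg_obs/Δh = 0.19508
ρ = (0.3086 − 0.19508) / 0.04193 = 2.71 g/cm³

2.71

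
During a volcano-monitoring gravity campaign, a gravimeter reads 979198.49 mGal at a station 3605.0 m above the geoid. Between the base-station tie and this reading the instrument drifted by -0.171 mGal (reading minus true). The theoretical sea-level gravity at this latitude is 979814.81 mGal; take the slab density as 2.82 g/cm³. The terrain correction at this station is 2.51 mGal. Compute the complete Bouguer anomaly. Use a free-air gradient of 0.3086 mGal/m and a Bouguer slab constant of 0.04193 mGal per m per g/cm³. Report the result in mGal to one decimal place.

Drift-corrected reading = 979198.49 − (-0.171) = 979198.661 mGal
Free-air correction = 0.3086 × 3605.0 = 1112.50 mGal
Free-air anomaly = 979198.661 − 979814.81 + (1112.50) = 496.351 mGal
Bouguer slab correction = 0.04193 × 2.82 × 3605.0 = 426.26 mGal
Simple Bouguer anomaly = 496.351 − (426.26) = 70.091 mGal
Complete Bouguer anomaly = 70.091 + 2.51 = 72.601 mGal

72.6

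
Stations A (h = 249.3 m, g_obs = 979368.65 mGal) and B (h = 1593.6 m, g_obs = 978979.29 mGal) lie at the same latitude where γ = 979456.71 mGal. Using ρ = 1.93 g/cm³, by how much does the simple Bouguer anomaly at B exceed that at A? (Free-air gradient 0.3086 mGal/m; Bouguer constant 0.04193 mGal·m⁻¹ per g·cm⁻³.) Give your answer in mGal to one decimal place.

Δg_SB(A) = 979368.65 − 979456.71 + 0.3086×249.3 − 0.04193×1.93×249.3 = -31.30 mGal
Δg_SB(B) = 978979.29 − 979456.71 + 0.3086×1593.6 − 0.04193×1.93×1593.6 = -114.60 mGal
Difference = -114.60 − (-31.30) = -83.30 mGal

-83.3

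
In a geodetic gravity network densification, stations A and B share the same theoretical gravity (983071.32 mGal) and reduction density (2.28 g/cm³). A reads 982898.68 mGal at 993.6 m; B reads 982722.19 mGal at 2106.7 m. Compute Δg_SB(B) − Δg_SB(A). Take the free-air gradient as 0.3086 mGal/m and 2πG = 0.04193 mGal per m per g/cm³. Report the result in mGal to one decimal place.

Δg_SB(A) = 982898.68 − 983071.32 + 0.3086×993.6 − 0.04193×2.28×993.6 = 39.00 mGal
Δg_SB(B) = 982722.19 − 983071.32 + 0.3086×2106.7 − 0.04193×2.28×2106.7 = 99.60 mGal
Difference = 99.60 − (39.00) = 60.60 mGal

60.6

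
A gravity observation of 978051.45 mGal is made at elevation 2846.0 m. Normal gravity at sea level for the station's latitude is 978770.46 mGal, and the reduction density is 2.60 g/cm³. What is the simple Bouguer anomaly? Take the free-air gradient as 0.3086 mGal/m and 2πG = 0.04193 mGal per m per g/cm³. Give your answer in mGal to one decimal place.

Free-air correction = 0.3086 × 2846.0 = 878.28 mGal
Free-air anomaly = 978051.45 − 978770.46 + (878.28) = 159.27 mGal
Bouguer slab correction = 0.04193 × 2.60 × 2846.0 = 310.27 mGal
Simple Bouguer anomaly = 159.27 − (310.27) = -151.00 mGal

-151.0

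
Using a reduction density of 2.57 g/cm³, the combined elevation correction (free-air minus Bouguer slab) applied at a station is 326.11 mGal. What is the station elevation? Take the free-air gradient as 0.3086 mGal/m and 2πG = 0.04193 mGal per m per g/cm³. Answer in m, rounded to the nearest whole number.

1624

Combined gradient = 0.3086 − 0.04193 × 2.57 = 0.2008399 mGal/m
h = 326.11 / 0.2008399 = 1623.73 m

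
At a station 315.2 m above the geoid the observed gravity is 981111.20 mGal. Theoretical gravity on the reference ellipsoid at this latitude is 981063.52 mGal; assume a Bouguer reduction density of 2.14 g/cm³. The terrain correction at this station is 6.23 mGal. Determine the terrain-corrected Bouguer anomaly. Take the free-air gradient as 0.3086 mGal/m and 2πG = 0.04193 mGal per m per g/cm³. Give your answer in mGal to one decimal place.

122.9

Free-air correction = 0.3086 × 315.2 = 97.27 mGal
Free-air anomaly = 981111.20 − 981063.52 + (97.27) = 144.95 mGal
Bouguer slab correction = 0.04193 × 2.14 × 315.2 = 28.28 mGal
Simple Bouguer anomaly = 144.95 − (28.28) = 116.67 mGal
Complete Bouguer anomaly = 116.67 + 6.23 = 122.90 mGal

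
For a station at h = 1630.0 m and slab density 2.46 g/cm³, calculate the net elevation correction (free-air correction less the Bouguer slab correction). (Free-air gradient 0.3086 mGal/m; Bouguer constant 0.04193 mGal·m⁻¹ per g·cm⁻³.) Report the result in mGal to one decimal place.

334.9

Combined gradient = 0.3086 − 0.04193 × 2.46 = 0.2054522 mGal/m
Combined elevation correction = 0.2054522 × 1630.0 = 334.9 mGal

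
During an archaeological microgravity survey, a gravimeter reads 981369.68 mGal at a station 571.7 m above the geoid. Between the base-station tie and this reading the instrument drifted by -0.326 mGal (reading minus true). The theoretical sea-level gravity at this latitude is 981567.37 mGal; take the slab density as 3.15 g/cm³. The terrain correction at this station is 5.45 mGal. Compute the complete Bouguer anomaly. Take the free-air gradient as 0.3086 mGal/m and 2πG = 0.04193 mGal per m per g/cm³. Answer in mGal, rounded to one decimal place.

-91.0

Drift-corrected reading = 981369.68 − (-0.326) = 981370.006 mGal
Free-air correction = 0.3086 × 571.7 = 176.43 mGal
Free-air anomaly = 981370.006 − 981567.37 + (176.43) = -20.934 mGal
Bouguer slab correction = 0.04193 × 3.15 × 571.7 = 75.51 mGal
Simple Bouguer anomaly = -20.934 − (75.51) = -96.444 mGal
Complete Bouguer anomaly = -96.444 + 5.45 = -90.994 mGal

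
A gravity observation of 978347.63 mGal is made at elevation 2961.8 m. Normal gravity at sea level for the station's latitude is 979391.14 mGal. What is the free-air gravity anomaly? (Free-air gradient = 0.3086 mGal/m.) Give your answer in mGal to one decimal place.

-129.5

Free-air correction = 0.3086 × 2961.8 = 914.01 mGal
Free-air anomaly = 978347.63 − 979391.14 + (914.01) = -129.50 mGal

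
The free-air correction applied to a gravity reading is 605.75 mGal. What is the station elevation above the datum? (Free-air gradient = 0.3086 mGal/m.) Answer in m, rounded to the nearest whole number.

h = 605.75 / 0.3086 = 1962.90 m

1963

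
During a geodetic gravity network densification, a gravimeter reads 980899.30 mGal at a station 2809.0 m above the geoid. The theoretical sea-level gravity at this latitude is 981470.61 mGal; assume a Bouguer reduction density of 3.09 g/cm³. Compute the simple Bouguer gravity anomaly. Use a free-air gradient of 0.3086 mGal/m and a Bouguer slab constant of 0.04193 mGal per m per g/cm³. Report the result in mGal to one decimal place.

-68.4

Free-air correction = 0.3086 × 2809.0 = 866.86 mGal
Free-air anomaly = 980899.30 − 981470.61 + (866.86) = 295.55 mGal
Bouguer slab correction = 0.04193 × 3.09 × 2809.0 = 363.94 mGal
Simple Bouguer anomaly = 295.55 − (363.94) = -68.39 mGal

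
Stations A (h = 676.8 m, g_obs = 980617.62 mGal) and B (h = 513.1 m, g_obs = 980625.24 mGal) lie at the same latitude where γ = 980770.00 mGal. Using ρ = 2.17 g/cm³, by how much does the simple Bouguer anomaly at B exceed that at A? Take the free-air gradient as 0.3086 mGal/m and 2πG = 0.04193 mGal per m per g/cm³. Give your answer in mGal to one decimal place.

Δg_SB(A) = 980617.62 − 980770.00 + 0.3086×676.8 − 0.04193×2.17×676.8 = -5.10 mGal
Δg_SB(B) = 980625.24 − 980770.00 + 0.3086×513.1 − 0.04193×2.17×513.1 = -33.10 mGal
Difference = -33.10 − (-5.10) = -28.00 mGal

-28.0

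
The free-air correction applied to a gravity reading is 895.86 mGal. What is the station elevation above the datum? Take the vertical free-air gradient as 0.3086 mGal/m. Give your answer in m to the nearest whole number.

h = 895.86 / 0.3086 = 2902.98 m

2903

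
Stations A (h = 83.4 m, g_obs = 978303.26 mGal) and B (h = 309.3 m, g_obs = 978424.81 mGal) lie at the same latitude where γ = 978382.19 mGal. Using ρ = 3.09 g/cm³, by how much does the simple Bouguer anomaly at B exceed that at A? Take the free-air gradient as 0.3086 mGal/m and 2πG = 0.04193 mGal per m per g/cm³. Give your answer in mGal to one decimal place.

Δg_SB(A) = 978303.26 − 978382.19 + 0.3086×83.4 − 0.04193×3.09×83.4 = -64.00 mGal
Δg_SB(B) = 978424.81 − 978382.19 + 0.3086×309.3 − 0.04193×3.09×309.3 = 98.00 mGal
Difference = 98.00 − (-64.00) = 162.00 mGal

162.0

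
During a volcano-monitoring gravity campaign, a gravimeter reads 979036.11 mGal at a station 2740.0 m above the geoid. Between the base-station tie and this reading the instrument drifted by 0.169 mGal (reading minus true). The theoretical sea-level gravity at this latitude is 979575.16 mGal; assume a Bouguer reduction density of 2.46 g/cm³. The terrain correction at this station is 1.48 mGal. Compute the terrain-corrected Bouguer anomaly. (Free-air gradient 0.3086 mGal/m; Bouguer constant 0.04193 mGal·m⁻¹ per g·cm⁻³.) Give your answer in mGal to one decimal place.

25.2

Drift-corrected reading = 979036.11 − (0.169) = 979035.941 mGal
Free-air correction = 0.3086 × 2740.0 = 845.56 mGal
Free-air anomaly = 979035.941 − 979575.16 + (845.56) = 306.341 mGal
Bouguer slab correction = 0.04193 × 2.46 × 2740.0 = 282.62 mGal
Simple Bouguer anomaly = 306.341 − (282.62) = 23.721 mGal
Complete Bouguer anomaly = 23.721 + 1.48 = 25.201 mGal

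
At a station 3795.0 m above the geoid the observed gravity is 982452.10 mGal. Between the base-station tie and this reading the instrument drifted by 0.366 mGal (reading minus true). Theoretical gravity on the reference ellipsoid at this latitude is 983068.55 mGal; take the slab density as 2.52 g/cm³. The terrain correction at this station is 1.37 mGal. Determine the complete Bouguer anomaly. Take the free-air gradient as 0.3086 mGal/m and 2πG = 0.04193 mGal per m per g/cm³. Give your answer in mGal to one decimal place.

154.7

Drift-corrected reading = 982452.10 − (0.366) = 982451.734 mGal
Free-air correction = 0.3086 × 3795.0 = 1171.14 mGal
Free-air anomaly = 982451.734 − 983068.55 + (1171.14) = 554.324 mGal
Bouguer slab correction = 0.04193 × 2.52 × 3795.0 = 400.99 mGal
Simple Bouguer anomaly = 554.324 − (400.99) = 153.334 mGal
Complete Bouguer anomaly = 153.334 + 1.37 = 154.704 mGal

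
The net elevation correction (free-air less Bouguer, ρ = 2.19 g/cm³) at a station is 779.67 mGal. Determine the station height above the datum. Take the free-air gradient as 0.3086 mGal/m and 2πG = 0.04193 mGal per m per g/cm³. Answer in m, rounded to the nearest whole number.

3597

Combined gradient = 0.3086 − 0.04193 × 2.19 = 0.2167733 mGal/m
h = 779.67 / 0.2167733 = 3596.71 m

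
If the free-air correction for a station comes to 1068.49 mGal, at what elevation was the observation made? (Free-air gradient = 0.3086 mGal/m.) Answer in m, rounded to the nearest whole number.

3462

h = 1068.49 / 0.3086 = 3462.38 m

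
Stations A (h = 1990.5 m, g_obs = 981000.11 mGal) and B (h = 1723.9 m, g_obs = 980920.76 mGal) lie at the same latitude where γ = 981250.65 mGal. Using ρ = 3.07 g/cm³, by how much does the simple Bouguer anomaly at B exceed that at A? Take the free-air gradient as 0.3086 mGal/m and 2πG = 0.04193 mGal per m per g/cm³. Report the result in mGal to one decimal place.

-127.3

Δg_SB(A) = 981000.11 − 981250.65 + 0.3086×1990.5 − 0.04193×3.07×1990.5 = 107.50 mGal
Δg_SB(B) = 980920.76 − 981250.65 + 0.3086×1723.9 − 0.04193×3.07×1723.9 = -19.80 mGal
Difference = -19.80 − (107.50) = -127.30 mGal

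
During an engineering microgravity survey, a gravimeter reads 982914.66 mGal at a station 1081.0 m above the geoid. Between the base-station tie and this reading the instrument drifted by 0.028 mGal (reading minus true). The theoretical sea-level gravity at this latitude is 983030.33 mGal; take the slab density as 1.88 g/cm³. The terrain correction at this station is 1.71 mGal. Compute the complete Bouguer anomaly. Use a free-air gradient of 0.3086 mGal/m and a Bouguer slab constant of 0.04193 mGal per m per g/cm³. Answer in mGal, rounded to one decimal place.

134.4

Drift-corrected reading = 982914.66 − (0.028) = 982914.632 mGal
Free-air correction = 0.3086 × 1081.0 = 333.60 mGal
Free-air anomaly = 982914.632 − 983030.33 + (333.60) = 217.902 mGal
Bouguer slab correction = 0.04193 × 1.88 × 1081.0 = 85.21 mGal
Simple Bouguer anomaly = 217.902 − (85.21) = 132.692 mGal
Complete Bouguer anomaly = 132.692 + 1.71 = 134.402 mGal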